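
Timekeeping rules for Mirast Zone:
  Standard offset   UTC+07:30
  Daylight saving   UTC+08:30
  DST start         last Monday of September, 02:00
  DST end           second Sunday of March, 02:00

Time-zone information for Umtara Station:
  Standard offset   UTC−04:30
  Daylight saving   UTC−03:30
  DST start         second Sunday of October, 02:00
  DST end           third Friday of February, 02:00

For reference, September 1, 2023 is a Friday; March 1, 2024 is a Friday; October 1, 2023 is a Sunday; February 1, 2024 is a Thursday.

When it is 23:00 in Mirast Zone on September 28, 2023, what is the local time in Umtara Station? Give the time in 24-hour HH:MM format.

10:00

1 September 2023 is a Friday, so Mondays fall on 4, 11, 18, 25; the last is September 25.
1 March 2024 is a Friday, so the first Sunday is March 3 and the second is March 10.
September 28, 2023 falls between 25 September 2023 and 10 March 2024, so daylight saving is in effect and Mirast Zone is at UTC+08:30.
23:00 Mirast Zone − 8h30m = 14:30 UTC.
1 October 2023 is a Sunday, so the first Sunday is October 1 and the second is October 8.
1 February 2024 is a Thursday, so the first Friday is February 2 and the third is February 16.
At the standard offset (UTC−04:30), 14:30 UTC − 4h30m = 10:00 Umtara Station standard time.
Daylight saving runs 8 October 2023 – 16 February 2024; the standard-time date in Umtara Station, September 28, 2023, is outside that window, so Umtara Station is on standard time at UTC−04:30.
14:30 UTC − 4h30m = 10:00 Umtara Station.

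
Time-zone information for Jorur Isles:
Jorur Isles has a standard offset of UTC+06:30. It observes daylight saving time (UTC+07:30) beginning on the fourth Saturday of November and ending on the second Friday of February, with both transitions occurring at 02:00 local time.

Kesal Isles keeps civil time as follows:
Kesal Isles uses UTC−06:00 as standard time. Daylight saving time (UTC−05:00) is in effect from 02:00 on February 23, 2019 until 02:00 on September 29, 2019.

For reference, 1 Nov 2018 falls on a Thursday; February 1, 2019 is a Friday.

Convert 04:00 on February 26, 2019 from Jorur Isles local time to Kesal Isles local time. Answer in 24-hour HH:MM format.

1 November 2018 is a Thursday, so the first Saturday is November 3 and the fourth is November 24.
1 February 2019 is a Friday, so the first Friday is February 1 and the second is February 8.
February 26, 2019 does not fall between 24 November 2018 and 8 February 2019, so daylight saving is not in effect and Jorur Isles is at UTC+06:30.
04:00 Jorur Isles − 6h30m = 21:30 UTC (rolling into the previous day, 25 February 2019).
At the standard offset (UTC−06:00), 21:30 UTC − 6h = 15:30 Kesal Isles standard time.
Daylight saving runs 23 February – 29 September; the standard-time date in Kesal Isles, February 25, 2019, is inside that window, so Kesal Isles is at UTC−05:00.
21:30 UTC − 5h = 16:30 Kesal Isles.

16:30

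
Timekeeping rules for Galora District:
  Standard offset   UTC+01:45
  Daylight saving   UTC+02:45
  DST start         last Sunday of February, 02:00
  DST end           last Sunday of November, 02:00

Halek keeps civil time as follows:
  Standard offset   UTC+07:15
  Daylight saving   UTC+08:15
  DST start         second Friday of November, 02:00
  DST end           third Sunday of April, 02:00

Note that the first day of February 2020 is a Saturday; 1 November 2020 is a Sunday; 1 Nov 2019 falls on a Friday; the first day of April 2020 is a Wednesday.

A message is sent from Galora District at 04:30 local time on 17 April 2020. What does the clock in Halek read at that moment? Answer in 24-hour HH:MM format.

1 February 2020 is a Saturday, so Sundays fall on 2, 9, 16, 23; the last is February 23.
1 November 2020 is a Sunday, so Sundays fall on 1, 8, 15, 22, 29; the last is November 29.
17 April 2020 lies within the daylight-saving period (23 February – 29 November), so Galora District is on daylight time, UTC+02:45.
04:30 Galora District − 2h45m = 01:45 UTC.
1 November 2019 is a Friday, so the first Friday is November 1 and the second is November 8.
1 April 2020 is a Wednesday, so the first Sunday is April 5 and the third is April 19.
At the standard offset (UTC+07:15), 01:45 UTC + 7h15m = 09:00 Halek standard time.
The standard-time date in Halek, 17 April 2020, lies within the daylight-saving period (8 November 2019 – 19 April 2020), so Halek is on daylight time, UTC+08:15.
01:45 UTC + 8h15m = 10:00 Halek.

10:00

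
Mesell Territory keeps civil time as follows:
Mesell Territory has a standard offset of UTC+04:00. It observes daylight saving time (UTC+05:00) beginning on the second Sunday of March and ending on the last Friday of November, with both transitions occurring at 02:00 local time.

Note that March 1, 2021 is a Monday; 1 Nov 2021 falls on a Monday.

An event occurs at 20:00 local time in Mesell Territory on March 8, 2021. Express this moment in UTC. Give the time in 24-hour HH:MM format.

16:00

1 March 2021 is a Monday, so the first Sunday is March 7 and the second is March 14.
1 November 2021 is a Monday, so Fridays fall on 5, 12, 19, 26; the last is November 26.
Daylight saving runs 14 March – 26 November; March 8, 2021 is outside that window, so Mesell Territory is on standard time at UTC+04:00.
20:00 local − 4h = 16:00 UTC.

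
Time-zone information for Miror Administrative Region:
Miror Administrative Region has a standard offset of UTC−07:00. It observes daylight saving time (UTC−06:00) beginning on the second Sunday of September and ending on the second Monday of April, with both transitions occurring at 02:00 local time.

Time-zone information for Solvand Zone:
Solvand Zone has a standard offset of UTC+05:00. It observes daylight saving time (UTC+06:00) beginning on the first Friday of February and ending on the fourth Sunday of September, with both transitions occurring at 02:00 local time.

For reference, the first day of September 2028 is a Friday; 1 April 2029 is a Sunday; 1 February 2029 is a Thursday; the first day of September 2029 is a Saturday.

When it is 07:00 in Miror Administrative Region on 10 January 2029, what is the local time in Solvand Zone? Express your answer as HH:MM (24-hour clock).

18:00

1 September 2028 is a Friday, so the first Sunday is September 3 and the second is September 10.
1 April 2029 is a Sunday, so the first Monday is April 2 and the second is April 9.
10 January 2029 falls between 10 September 2028 and 9 April 2029, so daylight saving is in effect and Miror Administrative Region is at UTC−06:00.
07:00 Miror Administrative Region + 6h = 13:00 UTC.
1 February 2029 is a Thursday, so the first Friday is February 2.
1 September 2029 is a Saturday, so the first Sunday is September 2 and the fourth is September 23.
At the standard offset (UTC+05:00), 13:00 UTC + 5h = 18:00 Solvand Zone standard time.
Daylight saving runs 2 February – 23 September; the standard-time date in Solvand Zone, 10 January 2029, is outside that window, so Solvand Zone is on standard time at UTC+05:00.
13:00 UTC + 5h = 18:00 Solvand Zone.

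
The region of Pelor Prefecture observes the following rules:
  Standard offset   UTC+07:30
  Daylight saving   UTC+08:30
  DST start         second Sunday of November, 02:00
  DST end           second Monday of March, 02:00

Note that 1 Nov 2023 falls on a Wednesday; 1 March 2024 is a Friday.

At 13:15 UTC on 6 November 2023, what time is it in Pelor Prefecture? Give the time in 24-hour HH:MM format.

20:45

1 November 2023 is a Wednesday, so the first Sunday is November 5 and the second is November 12.
1 March 2024 is a Friday, so the first Monday is March 4 and the second is March 11.
At the standard offset (UTC+07:30), 13:15 UTC + 7h30m = 20:45 Pelor Prefecture standard time.
The standard-time date in Pelor Prefecture, 6 November 2023, is outside the daylight-saving period (12 November 2023 – 11 March 2024), so Pelor Prefecture is on standard time, UTC+07:30.
13:15 UTC + 7h30m = 20:45 local.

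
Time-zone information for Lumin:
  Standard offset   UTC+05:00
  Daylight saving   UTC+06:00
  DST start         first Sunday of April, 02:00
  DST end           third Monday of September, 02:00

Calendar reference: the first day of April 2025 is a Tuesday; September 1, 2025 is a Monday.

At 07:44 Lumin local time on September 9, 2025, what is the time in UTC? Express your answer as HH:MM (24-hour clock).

1 April 2025 is a Tuesday, so the first Sunday is April 6.
1 September 2025 is a Monday, so the first Monday is September 1 and the third is September 15.
September 9, 2025 falls between 6 April and 15 September, so daylight saving is in effect and Lumin is at UTC+06:00.
07:44 local − 6h = 01:44 UTC.

01:44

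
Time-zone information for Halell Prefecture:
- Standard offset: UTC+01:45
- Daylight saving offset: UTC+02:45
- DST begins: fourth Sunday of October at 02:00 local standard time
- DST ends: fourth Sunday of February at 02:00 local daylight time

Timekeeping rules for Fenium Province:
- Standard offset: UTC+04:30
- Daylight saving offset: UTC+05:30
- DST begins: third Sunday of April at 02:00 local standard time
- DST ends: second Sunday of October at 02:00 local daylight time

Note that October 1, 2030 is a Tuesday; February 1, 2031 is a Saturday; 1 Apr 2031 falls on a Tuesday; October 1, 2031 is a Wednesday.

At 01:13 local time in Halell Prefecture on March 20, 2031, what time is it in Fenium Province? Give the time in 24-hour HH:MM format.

03:58

1 October 2030 is a Tuesday, so the first Sunday is October 6 and the fourth is October 27.
1 February 2031 is a Saturday, so the first Sunday is February 2 and the fourth is February 23.
March 20, 2031 does not fall between 27 October 2030 and 23 February 2031, so daylight saving is not in effect and Halell Prefecture is at UTC+01:45.
01:13 Halell Prefecture − 1h45m = 23:28 UTC (rolling into the previous day, 19 March 2031).
1 April 2031 is a Tuesday, so the first Sunday is April 6 and the third is April 20.
1 October 2031 is a Wednesday, so the first Sunday is October 5 and the second is October 12.
At the standard offset (UTC+04:30), 23:28 UTC + 4h30m = 03:58 Fenium Province standard time (rolling into the next day, 20 March 2031).
Daylight saving runs 20 April – 12 October; the standard-time date in Fenium Province, March 20, 2031, is outside that window, so Fenium Province is on standard time at UTC+04:30.
23:28 UTC + 4h30m = 03:58 Fenium Province (rolling into the next day, 20 March 2031).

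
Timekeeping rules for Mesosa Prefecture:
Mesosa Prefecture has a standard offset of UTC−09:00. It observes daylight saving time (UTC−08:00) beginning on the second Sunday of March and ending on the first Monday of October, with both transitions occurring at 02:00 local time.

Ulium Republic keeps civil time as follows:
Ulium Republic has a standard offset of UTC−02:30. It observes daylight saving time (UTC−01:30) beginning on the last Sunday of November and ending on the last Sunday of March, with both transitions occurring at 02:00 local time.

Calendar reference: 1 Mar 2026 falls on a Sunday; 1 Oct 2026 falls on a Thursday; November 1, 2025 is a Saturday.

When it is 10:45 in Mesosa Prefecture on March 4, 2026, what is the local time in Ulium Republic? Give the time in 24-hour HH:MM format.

18:15

1 March 2026 is a Sunday, so the first Sunday is March 1 and the second is March 8.
1 October 2026 is a Thursday, so the first Monday is October 5.
March 4, 2026 does not fall between 8 March and 5 October, so daylight saving is not in effect and Mesosa Prefecture is at UTC−09:00.
10:45 Mesosa Prefecture + 9h = 19:45 UTC.
1 November 2025 is a Saturday, so Sundays fall on 2, 9, 16, 23, 30; the last is November 30.
1 March 2026 is a Sunday, so Sundays fall on 1, 8, 15, 22, 29; the last is March 29.
At the standard offset (UTC−02:30), 19:45 UTC − 2h30m = 17:15 Ulium Republic standard time.
Daylight saving runs 30 November 2025 – 29 March 2026; the standard-time date in Ulium Republic, March 4, 2026, is inside that window, so Ulium Republic is at UTC−01:30.
19:45 UTC − 1h30m = 18:15 Ulium Republic.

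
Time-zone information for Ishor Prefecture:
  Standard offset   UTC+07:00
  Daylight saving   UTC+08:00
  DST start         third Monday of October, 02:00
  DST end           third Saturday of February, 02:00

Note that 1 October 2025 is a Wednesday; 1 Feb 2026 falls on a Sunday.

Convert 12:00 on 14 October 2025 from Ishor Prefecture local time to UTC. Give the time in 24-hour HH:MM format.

05:00

1 October 2025 is a Wednesday, so the first Monday is October 6 and the third is October 20.
1 February 2026 is a Sunday, so the first Saturday is February 7 and the third is February 21.
Daylight saving runs 20 October 2025 – 21 February 2026; 14 October 2025 is outside that window, so Ishor Prefecture is on standard time at UTC+07:00.
12:00 local − 7h = 05:00 UTC.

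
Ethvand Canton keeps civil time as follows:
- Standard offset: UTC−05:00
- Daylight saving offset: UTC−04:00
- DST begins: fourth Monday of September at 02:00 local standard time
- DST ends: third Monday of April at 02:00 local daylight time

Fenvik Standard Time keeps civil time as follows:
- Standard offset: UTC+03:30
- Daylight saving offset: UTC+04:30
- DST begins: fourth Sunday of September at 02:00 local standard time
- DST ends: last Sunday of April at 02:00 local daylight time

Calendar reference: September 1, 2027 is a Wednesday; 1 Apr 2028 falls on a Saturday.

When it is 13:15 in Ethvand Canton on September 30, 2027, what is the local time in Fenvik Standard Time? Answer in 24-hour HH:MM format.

21:45

1 September 2027 is a Wednesday, so the first Monday is September 6 and the fourth is September 27.
1 April 2028 is a Saturday, so the first Monday is April 3 and the third is April 17.
September 30, 2027 lies within the daylight-saving period (27 September 2027 – 17 April 2028), so Ethvand Canton is on daylight time, UTC−04:00.
13:15 Ethvand Canton + 4h = 17:15 UTC.
1 September 2027 is a Wednesday, so the first Sunday is September 5 and the fourth is September 26.
1 April 2028 is a Saturday, so Sundays fall on 2, 9, 16, 23, 30; the last is April 30.
At the standard offset (UTC+03:30), 17:15 UTC + 3h30m = 20:45 Fenvik Standard Time standard time.
The standard-time date in Fenvik Standard Time, September 30, 2027, lies within the daylight-saving period (26 September 2027 – 30 April 2028), so Fenvik Standard Time is on daylight time, UTC+04:30.
17:15 UTC + 4h30m = 21:45 Fenvik Standard Time.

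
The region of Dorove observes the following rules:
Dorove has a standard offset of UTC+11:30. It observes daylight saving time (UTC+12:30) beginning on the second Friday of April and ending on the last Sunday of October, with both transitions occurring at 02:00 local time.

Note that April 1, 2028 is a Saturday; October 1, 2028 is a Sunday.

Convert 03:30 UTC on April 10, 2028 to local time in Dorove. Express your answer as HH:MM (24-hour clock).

15:00

1 April 2028 is a Saturday, so the first Friday is April 7 and the second is April 14.
1 October 2028 is a Sunday, so Sundays fall on 1, 8, 15, 22, 29; the last is October 29.
At the standard offset (UTC+11:30), 03:30 UTC + 11h30m = 15:00 Dorove standard time.
The standard-time date in Dorove, April 10, 2028, is outside the daylight-saving period (14 April – 29 October), so Dorove is on standard time, UTC+11:30.
03:30 UTC + 11h30m = 15:00 local.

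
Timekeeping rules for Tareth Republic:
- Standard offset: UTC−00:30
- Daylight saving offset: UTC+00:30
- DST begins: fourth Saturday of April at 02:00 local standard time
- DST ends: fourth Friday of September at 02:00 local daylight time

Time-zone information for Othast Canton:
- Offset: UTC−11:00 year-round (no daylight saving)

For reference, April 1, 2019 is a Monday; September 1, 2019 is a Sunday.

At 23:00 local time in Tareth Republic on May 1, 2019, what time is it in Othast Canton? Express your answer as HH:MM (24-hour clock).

1 April 2019 is a Monday, so the first Saturday is April 6 and the fourth is April 27.
1 September 2019 is a Sunday, so the first Friday is September 6 and the fourth is September 27.
May 1, 2019 lies within the daylight-saving period (27 April – 27 September), so Tareth Republic is on daylight time, UTC+00:30.
23:00 Tareth Republic − 0h30m = 22:30 UTC.
Othast Canton has no daylight saving, so its offset is UTC−11:00 year-round.
22:30 UTC − 11h = 11:30 Othast Canton.

11:30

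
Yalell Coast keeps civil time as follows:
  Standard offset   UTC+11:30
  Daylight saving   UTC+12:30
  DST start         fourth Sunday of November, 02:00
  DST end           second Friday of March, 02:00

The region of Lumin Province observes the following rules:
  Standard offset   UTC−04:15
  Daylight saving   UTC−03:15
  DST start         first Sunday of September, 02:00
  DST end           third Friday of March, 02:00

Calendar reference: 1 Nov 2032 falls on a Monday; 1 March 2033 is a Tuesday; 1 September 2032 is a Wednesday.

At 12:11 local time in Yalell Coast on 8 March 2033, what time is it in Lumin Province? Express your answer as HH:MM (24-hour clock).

20:26

1 November 2032 is a Monday, so the first Sunday is November 7 and the fourth is November 28.
1 March 2033 is a Tuesday, so the first Friday is March 4 and the second is March 11.
Daylight saving runs 28 November 2032 – 11 March 2033; 8 March 2033 is inside that window, so Yalell Coast is at UTC+12:30.
12:11 Yalell Coast − 12h30m = 23:41 UTC (rolling into the previous day, 7 March 2033).
1 September 2032 is a Wednesday, so the first Sunday is September 5.
1 March 2033 is a Tuesday, so the first Friday is March 4 and the third is March 18.
At the standard offset (UTC−04:15), 23:41 UTC − 4h15m = 19:26 Lumin Province standard time.
The standard-time date in Lumin Province, 7 March 2033, falls between 5 September 2032 and 18 March 2033, so daylight saving is in effect and Lumin Province is at UTC−03:15.
23:41 UTC − 3h15m = 20:26 Lumin Province.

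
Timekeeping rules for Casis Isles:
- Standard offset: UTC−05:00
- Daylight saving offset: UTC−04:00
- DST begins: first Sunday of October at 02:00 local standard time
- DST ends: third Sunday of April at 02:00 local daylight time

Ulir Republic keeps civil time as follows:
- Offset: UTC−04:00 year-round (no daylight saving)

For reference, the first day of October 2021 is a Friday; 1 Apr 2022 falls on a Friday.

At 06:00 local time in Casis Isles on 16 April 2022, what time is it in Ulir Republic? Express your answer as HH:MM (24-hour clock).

06:00

1 October 2021 is a Friday, so the first Sunday is October 3.
1 April 2022 is a Friday, so the first Sunday is April 3 and the third is April 17.
Daylight saving runs 3 October 2021 – 17 April 2022; 16 April 2022 is inside that window, so Casis Isles is at UTC−04:00.
06:00 Casis Isles + 4h = 10:00 UTC.
Ulir Republic stays on UTC−04:00 all year.
10:00 UTC − 4h = 06:00 Ulir Republic.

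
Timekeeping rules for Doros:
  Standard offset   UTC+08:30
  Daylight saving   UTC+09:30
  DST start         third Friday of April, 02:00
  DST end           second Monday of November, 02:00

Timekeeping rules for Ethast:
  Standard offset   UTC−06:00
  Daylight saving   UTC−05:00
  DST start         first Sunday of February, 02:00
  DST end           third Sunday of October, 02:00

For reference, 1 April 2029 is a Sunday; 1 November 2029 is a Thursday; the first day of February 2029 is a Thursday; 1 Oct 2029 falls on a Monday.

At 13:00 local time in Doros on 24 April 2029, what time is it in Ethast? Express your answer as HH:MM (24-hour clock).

22:30

1 April 2029 is a Sunday, so the first Friday is April 6 and the third is April 20.
1 November 2029 is a Thursday, so the first Monday is November 5 and the second is November 12.
Daylight saving runs 20 April – 12 November; 24 April 2029 is inside that window, so Doros is at UTC+09:30.
13:00 Doros − 9h30m = 03:30 UTC.
1 February 2029 is a Thursday, so the first Sunday is February 4.
1 October 2029 is a Monday, so the first Sunday is October 7 and the third is October 21.
At the standard offset (UTC−06:00), 03:30 UTC − 6h = 21:30 Ethast standard time (rolling into the previous day, 23 April 2029).
Daylight saving runs 4 February – 21 October; the standard-time date in Ethast, 23 April 2029, is inside that window, so Ethast is at UTC−05:00.
03:30 UTC − 5h = 22:30 Ethast (rolling into the previous day, 23 April 2029).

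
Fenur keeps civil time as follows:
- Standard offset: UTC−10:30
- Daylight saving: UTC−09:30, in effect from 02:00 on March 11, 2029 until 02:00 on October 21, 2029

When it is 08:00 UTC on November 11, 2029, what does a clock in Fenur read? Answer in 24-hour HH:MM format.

21:30

At the standard offset (UTC−10:30), 08:00 UTC − 10h30m = 21:30 Fenur standard time (rolling into the previous day, 10 November 2029).
The standard-time date in Fenur, November 10, 2029, does not fall between 11 March and 21 October, so daylight saving is not in effect and Fenur is at UTC−10:30.
08:00 UTC − 10h30m = 21:30 local (rolling into the previous day, 10 November 2029).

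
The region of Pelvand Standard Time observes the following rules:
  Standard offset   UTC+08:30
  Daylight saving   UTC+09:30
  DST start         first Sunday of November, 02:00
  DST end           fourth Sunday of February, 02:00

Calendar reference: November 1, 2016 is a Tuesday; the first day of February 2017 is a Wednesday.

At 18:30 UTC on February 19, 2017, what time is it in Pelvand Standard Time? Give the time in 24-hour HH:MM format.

04:00

1 November 2016 is a Tuesday, so the first Sunday is November 6.
1 February 2017 is a Wednesday, so the first Sunday is February 5 and the fourth is February 26.
At the standard offset (UTC+08:30), 18:30 UTC + 8h30m = 03:00 Pelvand Standard Time standard time (rolling into the next day, 20 February 2017).
Daylight saving runs 6 November 2016 – 26 February 2017; the standard-time date in Pelvand Standard Time, February 20, 2017, is inside that window, so Pelvand Standard Time is at UTC+09:30.
18:30 UTC + 9h30m = 04:00 local (rolling into the next day, 20 February 2017).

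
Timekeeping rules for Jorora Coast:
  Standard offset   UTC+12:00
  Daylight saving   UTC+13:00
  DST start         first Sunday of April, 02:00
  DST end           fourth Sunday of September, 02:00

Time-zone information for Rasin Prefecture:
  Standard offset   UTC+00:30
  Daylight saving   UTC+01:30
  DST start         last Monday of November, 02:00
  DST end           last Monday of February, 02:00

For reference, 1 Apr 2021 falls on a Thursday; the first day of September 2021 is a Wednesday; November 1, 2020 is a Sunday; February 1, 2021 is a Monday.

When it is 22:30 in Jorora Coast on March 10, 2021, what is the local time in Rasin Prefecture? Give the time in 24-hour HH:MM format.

11:00

1 April 2021 is a Thursday, so the first Sunday is April 4.
1 September 2021 is a Wednesday, so the first Sunday is September 5 and the fourth is September 26.
March 10, 2021 does not fall between 4 April and 26 September, so daylight saving is not in effect and Jorora Coast is at UTC+12:00.
22:30 Jorora Coast − 12h = 10:30 UTC.
1 November 2020 is a Sunday, so Mondays fall on 2, 9, 16, 23, 30; the last is November 30.
1 February 2021 is a Monday, so Mondays fall on 1, 8, 15, 22; the last is February 22.
At the standard offset (UTC+00:30), 10:30 UTC + 0h30m = 11:00 Rasin Prefecture standard time.
The standard-time date in Rasin Prefecture, March 10, 2021, does not fall between 30 November 2020 and 22 February 2021, so daylight saving is not in effect and Rasin Prefecture is at UTC+00:30.
10:30 UTC + 0h30m = 11:00 Rasin Prefecture.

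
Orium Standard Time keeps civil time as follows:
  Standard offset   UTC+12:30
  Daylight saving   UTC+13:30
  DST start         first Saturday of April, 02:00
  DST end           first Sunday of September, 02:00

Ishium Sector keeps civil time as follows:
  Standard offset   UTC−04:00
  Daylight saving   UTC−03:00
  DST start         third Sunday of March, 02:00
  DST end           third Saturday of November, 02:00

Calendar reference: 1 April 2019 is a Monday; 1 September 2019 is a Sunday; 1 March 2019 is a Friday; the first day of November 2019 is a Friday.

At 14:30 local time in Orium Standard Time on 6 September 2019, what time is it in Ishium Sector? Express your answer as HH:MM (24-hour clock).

1 April 2019 is a Monday, so the first Saturday is April 6.
1 September 2019 is a Sunday, so the first Sunday is September 1.
Daylight saving runs 6 April – 1 September; 6 September 2019 is outside that window, so Orium Standard Time is on standard time at UTC+12:30.
14:30 Orium Standard Time − 12h30m = 02:00 UTC.
1 March 2019 is a Friday, so the first Sunday is March 3 and the third is March 17.
1 November 2019 is a Friday, so the first Saturday is November 2 and the third is November 16.
At the standard offset (UTC−04:00), 02:00 UTC − 4h = 22:00 Ishium Sector standard time (rolling into the previous day, 5 September 2019).
The standard-time date in Ishium Sector, 5 September 2019, falls between 17 March and 16 November, so daylight saving is in effect and Ishium Sector is at UTC−03:00.
02:00 UTC − 3h = 23:00 Ishium Sector (rolling into the previous day, 5 September 2019).

23:00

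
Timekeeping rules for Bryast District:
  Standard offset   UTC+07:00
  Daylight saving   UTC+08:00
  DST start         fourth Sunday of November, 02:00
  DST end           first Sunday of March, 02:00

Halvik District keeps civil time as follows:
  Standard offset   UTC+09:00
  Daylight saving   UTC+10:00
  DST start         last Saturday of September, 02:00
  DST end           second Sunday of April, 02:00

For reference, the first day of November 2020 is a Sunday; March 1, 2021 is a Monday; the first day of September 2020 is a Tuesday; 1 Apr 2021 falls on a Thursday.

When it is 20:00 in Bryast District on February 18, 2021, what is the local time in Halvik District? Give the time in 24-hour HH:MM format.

1 November 2020 is a Sunday, so the first Sunday is November 1 and the fourth is November 22.
1 March 2021 is a Monday, so the first Sunday is March 7.
February 18, 2021 lies within the daylight-saving period (22 November 2020 – 7 March 2021), so Bryast District is on daylight time, UTC+08:00.
20:00 Bryast District − 8h = 12:00 UTC.
1 September 2020 is a Tuesday, so Saturdays fall on 5, 12, 19, 26; the last is September 26.
1 April 2021 is a Thursday, so the first Sunday is April 4 and the second is April 11.
At the standard offset (UTC+09:00), 12:00 UTC + 9h = 21:00 Halvik District standard time.
The standard-time date in Halvik District, February 18, 2021, falls between 26 September 2020 and 11 April 2021, so daylight saving is in effect and Halvik District is at UTC+10:00.
12:00 UTC + 10h = 22:00 Halvik District.

22:00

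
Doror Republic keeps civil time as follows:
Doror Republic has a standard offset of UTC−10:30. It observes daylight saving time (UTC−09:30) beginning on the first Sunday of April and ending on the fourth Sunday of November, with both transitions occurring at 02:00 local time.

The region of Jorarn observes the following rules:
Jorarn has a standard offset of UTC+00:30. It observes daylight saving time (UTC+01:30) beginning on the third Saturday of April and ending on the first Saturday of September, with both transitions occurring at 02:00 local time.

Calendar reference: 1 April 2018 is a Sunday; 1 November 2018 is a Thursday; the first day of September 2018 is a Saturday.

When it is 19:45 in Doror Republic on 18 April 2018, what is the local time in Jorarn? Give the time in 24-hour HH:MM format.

1 April 2018 is a Sunday, so the first Sunday is April 1.
1 November 2018 is a Thursday, so the first Sunday is November 4 and the fourth is November 25.
18 April 2018 falls between 1 April and 25 November, so daylight saving is in effect and Doror Republic is at UTC−09:30.
19:45 Doror Republic + 9h30m = 05:15 UTC (rolling into the next day, 19 April 2018).
1 April 2018 is a Sunday, so the first Saturday is April 7 and the third is April 21.
1 September 2018 is a Saturday, so the first Saturday is September 1.
At the standard offset (UTC+00:30), 05:15 UTC + 0h30m = 05:45 Jorarn standard time.
Daylight saving runs 21 April – 1 September; the standard-time date in Jorarn, 19 April 2018, is outside that window, so Jorarn is on standard time at UTC+00:30.
05:15 UTC + 0h30m = 05:45 Jorarn.

05:45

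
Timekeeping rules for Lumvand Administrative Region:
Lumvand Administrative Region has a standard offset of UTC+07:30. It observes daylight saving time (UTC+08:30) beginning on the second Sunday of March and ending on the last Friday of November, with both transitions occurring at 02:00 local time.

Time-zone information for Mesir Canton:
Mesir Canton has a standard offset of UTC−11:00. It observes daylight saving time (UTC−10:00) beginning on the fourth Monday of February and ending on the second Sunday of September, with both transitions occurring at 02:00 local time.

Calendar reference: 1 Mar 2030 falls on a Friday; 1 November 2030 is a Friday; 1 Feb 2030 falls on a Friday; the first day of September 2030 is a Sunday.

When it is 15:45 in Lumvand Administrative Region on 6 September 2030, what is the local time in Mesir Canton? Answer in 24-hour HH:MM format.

1 March 2030 is a Friday, so the first Sunday is March 3 and the second is March 10.
1 November 2030 is a Friday, so Fridays fall on 1, 8, 15, 22, 29; the last is November 29.
6 September 2030 falls between 10 March and 29 November, so daylight saving is in effect and Lumvand Administrative Region is at UTC+08:30.
15:45 Lumvand Administrative Region − 8h30m = 07:15 UTC.
1 February 2030 is a Friday, so the first Monday is February 4 and the fourth is February 25.
1 September 2030 is a Sunday, so the first Sunday is September 1 and the second is September 8.
At the standard offset (UTC−11:00), 07:15 UTC − 11h = 20:15 Mesir Canton standard time (rolling into the previous day, 5 September 2030).
Daylight saving runs 25 February – 8 September; the standard-time date in Mesir Canton, 5 September 2030, is inside that window, so Mesir Canton is at UTC−10:00.
07:15 UTC − 10h = 21:15 Mesir Canton (rolling into the previous day, 5 September 2030).

21:15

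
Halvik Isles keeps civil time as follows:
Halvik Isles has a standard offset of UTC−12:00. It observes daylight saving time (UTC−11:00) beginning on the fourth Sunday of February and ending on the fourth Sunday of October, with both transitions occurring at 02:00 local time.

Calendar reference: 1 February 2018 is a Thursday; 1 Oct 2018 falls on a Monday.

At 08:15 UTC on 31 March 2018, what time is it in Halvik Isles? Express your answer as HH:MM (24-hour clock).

21:15

1 February 2018 is a Thursday, so the first Sunday is February 4 and the fourth is February 25.
1 October 2018 is a Monday, so the first Sunday is October 7 and the fourth is October 28.
At the standard offset (UTC−12:00), 08:15 UTC − 12h = 20:15 Halvik Isles standard time (rolling into the previous day, 30 March 2018).
The standard-time date in Halvik Isles, 30 March 2018, falls between 25 February and 28 October, so daylight saving is in effect and Halvik Isles is at UTC−11:00.
08:15 UTC − 11h = 21:15 local (rolling into the previous day, 30 March 2018).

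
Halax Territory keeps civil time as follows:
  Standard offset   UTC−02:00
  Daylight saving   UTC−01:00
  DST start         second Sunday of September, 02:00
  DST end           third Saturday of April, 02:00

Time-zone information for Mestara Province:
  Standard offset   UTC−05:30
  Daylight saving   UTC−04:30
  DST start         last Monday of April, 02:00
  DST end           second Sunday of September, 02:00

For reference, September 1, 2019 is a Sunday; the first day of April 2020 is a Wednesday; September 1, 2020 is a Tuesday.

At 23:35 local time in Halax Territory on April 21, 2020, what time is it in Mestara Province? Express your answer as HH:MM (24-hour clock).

1 September 2019 is a Sunday, so the first Sunday is September 1 and the second is September 8.
1 April 2020 is a Wednesday, so the first Saturday is April 4 and the third is April 18.
April 21, 2020 is outside the daylight-saving period (8 September 2019 – 18 April 2020), so Halax Territory is on standard time, UTC−02:00.
23:35 Halax Territory + 2h = 01:35 UTC (rolling into the next day, 22 April 2020).
1 April 2020 is a Wednesday, so Mondays fall on 6, 13, 20, 27; the last is April 27.
1 September 2020 is a Tuesday, so the first Sunday is September 6 and the second is September 13.
At the standard offset (UTC−05:30), 01:35 UTC − 5h30m = 20:05 Mestara Province standard time (rolling into the previous day, 21 April 2020).
Daylight saving runs 27 April – 13 September; the standard-time date in Mestara Province, April 21, 2020, is outside that window, so Mestara Province is on standard time at UTC−05:30.
01:35 UTC − 5h30m = 20:05 Mestara Province (rolling into the previous day, 21 April 2020).

20:05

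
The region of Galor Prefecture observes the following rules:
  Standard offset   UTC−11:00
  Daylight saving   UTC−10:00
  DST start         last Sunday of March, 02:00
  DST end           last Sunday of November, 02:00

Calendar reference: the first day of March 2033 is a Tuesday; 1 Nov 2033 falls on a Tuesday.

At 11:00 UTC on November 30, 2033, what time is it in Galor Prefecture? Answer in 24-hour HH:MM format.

1 March 2033 is a Tuesday, so Sundays fall on 6, 13, 20, 27; the last is March 27.
1 November 2033 is a Tuesday, so Sundays fall on 6, 13, 20, 27; the last is November 27.
At the standard offset (UTC−11:00), 11:00 UTC − 11h = 00:00 Galor Prefecture standard time.
The standard-time date in Galor Prefecture, November 30, 2033, does not fall between 27 March and 27 November, so daylight saving is not in effect and Galor Prefecture is at UTC−11:00.
11:00 UTC − 11h = 00:00 local.

00:00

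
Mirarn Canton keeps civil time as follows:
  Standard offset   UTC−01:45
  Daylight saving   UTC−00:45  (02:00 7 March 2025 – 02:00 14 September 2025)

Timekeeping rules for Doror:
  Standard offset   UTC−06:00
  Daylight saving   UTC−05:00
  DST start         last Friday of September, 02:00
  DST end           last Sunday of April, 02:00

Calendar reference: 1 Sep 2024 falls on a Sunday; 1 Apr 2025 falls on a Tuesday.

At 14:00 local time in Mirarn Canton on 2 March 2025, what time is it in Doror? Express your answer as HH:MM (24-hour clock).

Daylight saving runs 7 March – 14 September; 2 March 2025 is outside that window, so Mirarn Canton is on standard time at UTC−01:45.
14:00 Mirarn Canton + 1h45m = 15:45 UTC.
1 September 2024 is a Sunday, so Fridays fall on 6, 13, 20, 27; the last is September 27.
1 April 2025 is a Tuesday, so Sundays fall on 6, 13, 20, 27; the last is April 27.
At the standard offset (UTC−06:00), 15:45 UTC − 6h = 09:45 Doror standard time.
The standard-time date in Doror, 2 March 2025, falls between 27 September 2024 and 27 April 2025, so daylight saving is in effect and Doror is at UTC−05:00.
15:45 UTC − 5h = 10:45 Doror.

10:45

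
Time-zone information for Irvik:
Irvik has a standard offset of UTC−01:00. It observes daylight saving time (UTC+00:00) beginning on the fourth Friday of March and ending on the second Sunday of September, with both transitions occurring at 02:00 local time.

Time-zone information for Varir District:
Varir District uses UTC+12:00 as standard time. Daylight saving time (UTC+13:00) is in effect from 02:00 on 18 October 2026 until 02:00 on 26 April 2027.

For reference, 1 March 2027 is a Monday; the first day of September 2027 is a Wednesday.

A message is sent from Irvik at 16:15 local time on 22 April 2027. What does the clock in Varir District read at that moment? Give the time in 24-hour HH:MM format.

05:15

1 March 2027 is a Monday, so the first Friday is March 5 and the fourth is March 26.
1 September 2027 is a Wednesday, so the first Sunday is September 5 and the second is September 12.
22 April 2027 lies within the daylight-saving period (26 March – 12 September), so Irvik is on daylight time, UTC+00:00.
16:15 Irvik − 0h = 16:15 UTC.
At the standard offset (UTC+12:00), 16:15 UTC + 12h = 04:15 Varir District standard time (rolling into the next day, 23 April 2027).
Daylight saving runs 18 October 2026 – 26 April 2027; the standard-time date in Varir District, 23 April 2027, is inside that window, so Varir District is at UTC+13:00.
16:15 UTC + 13h = 05:15 Varir District (rolling into the next day, 23 April 2027).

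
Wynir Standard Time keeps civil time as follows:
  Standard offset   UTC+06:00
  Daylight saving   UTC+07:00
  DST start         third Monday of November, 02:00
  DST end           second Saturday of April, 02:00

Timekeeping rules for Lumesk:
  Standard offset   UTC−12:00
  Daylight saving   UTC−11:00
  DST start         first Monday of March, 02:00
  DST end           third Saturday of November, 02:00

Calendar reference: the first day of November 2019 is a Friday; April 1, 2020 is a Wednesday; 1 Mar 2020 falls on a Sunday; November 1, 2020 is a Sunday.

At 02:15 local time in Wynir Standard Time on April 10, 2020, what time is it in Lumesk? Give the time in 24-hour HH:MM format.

08:15

1 November 2019 is a Friday, so the first Monday is November 4 and the third is November 18.
1 April 2020 is a Wednesday, so the first Saturday is April 4 and the second is April 11.
April 10, 2020 falls between 18 November 2019 and 11 April 2020, so daylight saving is in effect and Wynir Standard Time is at UTC+07:00.
02:15 Wynir Standard Time − 7h = 19:15 UTC (rolling into the previous day, 9 April 2020).
1 March 2020 is a Sunday, so the first Monday is March 2.
1 November 2020 is a Sunday, so the first Saturday is November 7 and the third is November 21.
At the standard offset (UTC−12:00), 19:15 UTC − 12h = 07:15 Lumesk standard time.
The standard-time date in Lumesk, April 9, 2020, falls between 2 March and 21 November, so daylight saving is in effect and Lumesk is at UTC−11:00.
19:15 UTC − 11h = 08:15 Lumesk.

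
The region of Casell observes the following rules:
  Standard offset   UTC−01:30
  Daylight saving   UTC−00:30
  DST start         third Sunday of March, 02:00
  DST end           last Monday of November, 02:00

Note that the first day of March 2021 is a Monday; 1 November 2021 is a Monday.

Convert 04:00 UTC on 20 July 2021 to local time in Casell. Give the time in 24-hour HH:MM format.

1 March 2021 is a Monday, so the first Sunday is March 7 and the third is March 21.
1 November 2021 is a Monday, so Mondays fall on 1, 8, 15, 22, 29; the last is November 29.
At the standard offset (UTC−01:30), 04:00 UTC − 1h30m = 02:30 Casell standard time.
The standard-time date in Casell, 20 July 2021, falls between 21 March and 29 November, so daylight saving is in effect and Casell is at UTC−00:30.
04:00 UTC − 0h30m = 03:30 local.

03:30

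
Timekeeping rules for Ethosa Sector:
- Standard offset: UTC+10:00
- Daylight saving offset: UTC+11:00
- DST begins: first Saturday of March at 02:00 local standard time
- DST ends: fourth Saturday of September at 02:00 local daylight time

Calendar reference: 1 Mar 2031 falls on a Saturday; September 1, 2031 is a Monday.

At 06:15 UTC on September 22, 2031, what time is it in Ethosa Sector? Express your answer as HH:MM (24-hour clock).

17:15

1 March 2031 is a Saturday, so the first Saturday is March 1.
1 September 2031 is a Monday, so the first Saturday is September 6 and the fourth is September 27.
At the standard offset (UTC+10:00), 06:15 UTC + 10h = 16:15 Ethosa Sector standard time.
The standard-time date in Ethosa Sector, September 22, 2031, falls between 1 March and 27 September, so daylight saving is in effect and Ethosa Sector is at UTC+11:00.
06:15 UTC + 11h = 17:15 local.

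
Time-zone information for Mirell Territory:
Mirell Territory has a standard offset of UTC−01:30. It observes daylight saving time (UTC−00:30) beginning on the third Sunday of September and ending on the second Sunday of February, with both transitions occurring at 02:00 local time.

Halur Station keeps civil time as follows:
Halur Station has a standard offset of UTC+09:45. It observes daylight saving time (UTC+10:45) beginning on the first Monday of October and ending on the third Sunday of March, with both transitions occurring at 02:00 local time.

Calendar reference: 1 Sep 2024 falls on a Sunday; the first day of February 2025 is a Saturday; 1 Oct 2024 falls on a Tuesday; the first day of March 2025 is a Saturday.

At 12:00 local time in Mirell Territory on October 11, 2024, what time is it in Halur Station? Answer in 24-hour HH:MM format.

23:15

1 September 2024 is a Sunday, so the first Sunday is September 1 and the third is September 15.
1 February 2025 is a Saturday, so the first Sunday is February 2 and the second is February 9.
Daylight saving runs 15 September 2024 – 9 February 2025; October 11, 2024 is inside that window, so Mirell Territory is at UTC−00:30.
12:00 Mirell Territory + 0h30m = 12:30 UTC.
1 October 2024 is a Tuesday, so the first Monday is October 7.
1 March 2025 is a Saturday, so the first Sunday is March 2 and the third is March 16.
At the standard offset (UTC+09:45), 12:30 UTC + 9h45m = 22:15 Halur Station standard time.
The standard-time date in Halur Station, October 11, 2024, falls between 7 October 2024 and 16 March 2025, so daylight saving is in effect and Halur Station is at UTC+10:45.
12:30 UTC + 10h45m = 23:15 Halur Station.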